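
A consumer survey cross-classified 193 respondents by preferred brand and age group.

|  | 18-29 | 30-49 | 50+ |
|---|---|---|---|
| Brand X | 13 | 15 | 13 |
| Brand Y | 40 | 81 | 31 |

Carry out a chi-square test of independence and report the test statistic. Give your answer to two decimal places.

3.97

Row totals: 41, 152. Column totals: 53, 96, 44. Grand total N = 193.
Expected counts (row total × column total / N):
  Brand X, 18-29: 41×53/193 = 11.259
  Brand X, 30-49: 41×96/193 = 20.394
  Brand X, 50+: 41×44/193 = 9.347
  Brand Y, 18-29: 152×53/193 = 41.741
  Brand Y, 30-49: 152×96/193 = 75.606
  Brand Y, 50+: 152×44/193 = 34.653
Contributions (O − E)²/E:
  (13 − 11.259)²/11.259 = 0.2692
  (15 − 20.394)²/20.394 = 1.4267
  (13 − 9.347)²/9.347 = 1.4277
  (40 − 41.741)²/41.741 = 0.0726
  (81 − 75.606)²/75.606 = 0.3848
  (31 − 34.653)²/34.653 = 0.3851
χ² = 0.2692 + 1.4267 + 1.4277 + 0.0726 + 0.3848 + 0.3851 = 3.97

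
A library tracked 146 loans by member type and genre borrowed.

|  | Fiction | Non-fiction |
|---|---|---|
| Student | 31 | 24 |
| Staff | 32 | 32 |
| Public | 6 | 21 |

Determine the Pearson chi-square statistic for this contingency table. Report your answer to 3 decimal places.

8.812

Row totals: 55, 64, 27. Column totals: 69, 77. Grand total N = 146.
Expected counts (row total × column total / N):
  Student, Fiction: 55×69/146 = 25.9932
  Student, Non-fiction: 55×77/146 = 29.0068
  Staff, Fiction: 64×69/146 = 30.2466
  Staff, Non-fiction: 64×77/146 = 33.7534
  Public, Fiction: 27×69/146 = 12.7603
  Public, Non-fiction: 27×77/146 = 14.2397
Contributions (O − E)²/E:
  (31 − 25.9932)²/25.9932 = 0.9644
  (24 − 29.0068)²/29.0068 = 0.8642
  (32 − 30.2466)²/30.2466 = 0.1016
  (32 − 33.7534)²/33.7534 = 0.0911
  (6 − 12.7603)²/12.7603 = 3.5816
  (21 − 14.2397)²/14.2397 = 3.2095
χ² = 0.9644 + 0.8642 + 0.1016 + 0.0911 + 3.5816 + 3.2095 = 8.812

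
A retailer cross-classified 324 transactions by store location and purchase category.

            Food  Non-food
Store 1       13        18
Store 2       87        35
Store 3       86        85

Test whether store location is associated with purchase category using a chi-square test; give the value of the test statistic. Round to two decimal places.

Row totals: 31, 122, 171. Column totals: 186, 138. Grand total N = 324.
Expected counts (row total × column total / N):
  Store 1, Food: 31×186/324 = 17.796
  Store 1, Non-food: 31×138/324 = 13.204
  Store 2, Food: 122×186/324 = 70.037
  Store 2, Non-food: 122×138/324 = 51.963
  Store 3, Food: 171×186/324 = 98.167
  Store 3, Non-food: 171×138/324 = 72.833
Contributions (O − E)²/E:
  (13 − 17.796)²/17.796 = 1.2925
  (18 − 13.204)²/13.204 = 1.7420
  (87 − 70.037)²/70.037 = 4.1084
  (35 − 51.963)²/51.963 = 5.5375
  (86 − 98.167)²/98.167 = 1.5080
  (85 − 72.833)²/72.833 = 2.0325
χ² = 1.2925 + 1.7420 + 4.1084 + 5.5375 + 1.5080 + 2.0325 = 16.22

16.22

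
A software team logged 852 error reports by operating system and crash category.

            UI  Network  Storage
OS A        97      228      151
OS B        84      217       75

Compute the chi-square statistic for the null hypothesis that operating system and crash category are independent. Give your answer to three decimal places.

15.236

Row totals: 476, 376. Column totals: 181, 445, 226. Grand total N = 852.
Expected counts (row total × column total / N):
  OS A, UI: 476×181/852 = 101.1221
  OS A, Network: 476×445/852 = 248.6150
  OS A, Storage: 476×226/852 = 126.2629
  OS B, UI: 376×181/852 = 79.8779
  OS B, Network: 376×445/852 = 196.3850
  OS B, Storage: 376×226/852 = 99.7371
Contributions (O − E)²/E:
  (97 − 101.1221)²/101.1221 = 0.1680
  (228 − 248.6150)²/248.6150 = 1.7094
  (151 − 126.2629)²/126.2629 = 4.8464
  (84 − 79.8779)²/79.8779 = 0.2127
  (217 − 196.3850)²/196.3850 = 2.1640
  (75 − 99.7371)²/99.7371 = 6.1354
χ² = 0.1680 + 1.7094 + 4.8464 + 0.2127 + 2.1640 + 6.1354 = 15.236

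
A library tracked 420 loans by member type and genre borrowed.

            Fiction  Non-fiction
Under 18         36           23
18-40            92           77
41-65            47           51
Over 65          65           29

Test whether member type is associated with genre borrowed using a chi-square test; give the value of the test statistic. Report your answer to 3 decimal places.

Row totals: 59, 169, 98, 94. Column totals: 240, 180. Grand total N = 420.
Expected counts (row total × column total / N):
  Under 18, Fiction: 59×240/420 = 33.7143
  Under 18, Non-fiction: 59×180/420 = 25.2857
  18-40, Fiction: 169×240/420 = 96.5714
  18-40, Non-fiction: 169×180/420 = 72.4286
  41-65, Fiction: 98×240/420 = 56.0000
  41-65, Non-fiction: 98×180/420 = 42.0000
  Over 65, Fiction: 94×240/420 = 53.7143
  Over 65, Non-fiction: 94×180/420 = 40.2857
Contributions (O − E)²/E:
  (36 − 33.7143)²/33.7143 = 0.1550
  (23 − 25.2857)²/25.2857 = 0.2066
  (92 − 96.5714)²/96.5714 = 0.2164
  (77 − 72.4286)²/72.4286 = 0.2885
  (47 − 56.0000)²/56.0000 = 1.4464
  (51 − 42.0000)²/42.0000 = 1.9286
  (65 − 53.7143)²/53.7143 = 2.3712
  (29 − 40.2857)²/40.2857 = 3.1616
χ² = 0.1550 + 0.2066 + 0.2164 + 0.2885 + 1.4464 + 1.9286 + 2.3712 + 3.1616 = 9.774

9.774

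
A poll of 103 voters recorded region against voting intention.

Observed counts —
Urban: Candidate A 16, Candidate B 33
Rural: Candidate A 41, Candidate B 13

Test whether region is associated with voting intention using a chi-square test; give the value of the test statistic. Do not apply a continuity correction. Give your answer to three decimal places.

Row totals: 49, 54. Column totals: 57, 46. Grand total N = 103.
Expected counts (row total × column total / N):
  Urban, Candidate A: 49×57/103 = 27.1165
  Urban, Candidate B: 49×46/103 = 21.8835
  Rural, Candidate A: 54×57/103 = 29.8835
  Rural, Candidate B: 54×46/103 = 24.1165
Contributions (O − E)²/E:
  (16 − 27.1165)²/27.1165 = 4.5572
  (33 − 21.8835)²/21.8835 = 5.6470
  (41 − 29.8835)²/29.8835 = 4.1353
  (13 − 24.1165)²/24.1165 = 5.1242
χ² = 4.5572 + 5.6470 + 4.1353 + 5.1242 = 19.464

19.464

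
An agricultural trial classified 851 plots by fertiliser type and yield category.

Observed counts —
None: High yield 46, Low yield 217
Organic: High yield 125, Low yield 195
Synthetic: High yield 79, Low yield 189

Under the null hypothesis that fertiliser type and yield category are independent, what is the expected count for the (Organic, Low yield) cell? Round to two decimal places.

225.99

Row total (Organic) = 320; column total (Low yield) = 601; grand total N = 851.
Expected count = (row total × column total) / N = 320 × 601 / 851 = 225.99.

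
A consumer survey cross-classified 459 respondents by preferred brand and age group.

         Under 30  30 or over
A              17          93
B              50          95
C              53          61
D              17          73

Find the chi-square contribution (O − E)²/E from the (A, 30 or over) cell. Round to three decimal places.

Row total (A) = 110; column total (30 or over) = 322; N = 459.
Expected count E = 110 × 322 / 459 = 77.1678.
Contribution = (O − E)²/E = (93 − 77.1678)² / 77.1678 = 3.248.

3.248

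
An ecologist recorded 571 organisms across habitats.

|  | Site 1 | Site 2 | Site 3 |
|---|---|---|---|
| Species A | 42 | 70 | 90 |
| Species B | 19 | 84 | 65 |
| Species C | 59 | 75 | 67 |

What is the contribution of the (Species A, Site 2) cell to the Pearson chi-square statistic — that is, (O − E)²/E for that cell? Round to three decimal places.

Row total (Species A) = 202; column total (Site 2) = 229; N = 571.
Expected count E = 202 × 229 / 571 = 81.0123.
Contribution = (O − E)²/E = (70 − 81.0123)² / 81.0123 = 1.497.

1.497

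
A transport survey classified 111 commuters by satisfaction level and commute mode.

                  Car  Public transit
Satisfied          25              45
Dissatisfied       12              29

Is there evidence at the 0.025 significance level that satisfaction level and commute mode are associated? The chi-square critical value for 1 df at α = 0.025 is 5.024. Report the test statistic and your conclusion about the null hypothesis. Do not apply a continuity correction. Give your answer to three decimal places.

Row totals: 70, 41. Column totals: 37, 74. Grand total N = 111.
Expected counts (row total × column total / N):
  Satisfied, Car: 70×37/111 = 23.33333
  Satisfied, Public transit: 70×74/111 = 46.66667
  Dissatisfied, Car: 41×37/111 = 13.66667
  Dissatisfied, Public transit: 41×74/111 = 27.33333
Contributions (O − E)²/E:
  (25 − 23.33333)²/23.33333 = 0.1190
  (45 − 46.66667)²/46.66667 = 0.0595
  (12 − 13.66667)²/13.66667 = 0.2033
  (29 − 27.33333)²/27.33333 = 0.1016
χ² = 0.1190 + 0.0595 + 0.2033 + 0.1016 = 0.483
df = (2−1)(2−1) = 1. Since 0.483 < 5.024, fail to reject the null hypothesis of independence at α = 0.025.

0.483; fail to reject H₀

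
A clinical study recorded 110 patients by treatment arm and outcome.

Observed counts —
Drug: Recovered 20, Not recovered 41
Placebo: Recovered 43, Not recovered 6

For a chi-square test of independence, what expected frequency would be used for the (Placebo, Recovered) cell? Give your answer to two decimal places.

28.06

Row total (Placebo) = 49; column total (Recovered) = 63; grand total N = 110.
Expected count = (row total × column total) / N = 49 × 63 / 110 = 28.06.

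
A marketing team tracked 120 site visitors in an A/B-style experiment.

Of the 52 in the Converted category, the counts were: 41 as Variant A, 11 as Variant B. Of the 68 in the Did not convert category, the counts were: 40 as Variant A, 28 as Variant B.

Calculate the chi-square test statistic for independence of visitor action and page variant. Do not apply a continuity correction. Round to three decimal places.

5.385

Row totals: 52, 68. Column totals: 81, 39. Grand total N = 120.
Expected counts (row total × column total / N):
  Converted, Variant A: 52×81/120 = 35.1000
  Converted, Variant B: 52×39/120 = 16.9000
  Did not convert, Variant A: 68×81/120 = 45.9000
  Did not convert, Variant B: 68×39/120 = 22.1000
Contributions (O − E)²/E:
  (41 − 35.1000)²/35.1000 = 0.9917
  (11 − 16.9000)²/16.9000 = 2.0598
  (40 − 45.9000)²/45.9000 = 0.7584
  (28 − 22.1000)²/22.1000 = 1.5751
χ² = 0.9917 + 2.0598 + 0.7584 + 1.5751 = 5.385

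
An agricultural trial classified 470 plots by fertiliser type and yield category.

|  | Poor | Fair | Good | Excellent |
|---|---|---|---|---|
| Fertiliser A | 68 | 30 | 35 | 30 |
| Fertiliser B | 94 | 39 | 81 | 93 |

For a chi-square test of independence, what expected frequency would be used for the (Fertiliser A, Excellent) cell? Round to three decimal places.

42.657

Row total (Fertiliser A) = 163; column total (Excellent) = 123; grand total N = 470.
Expected count = (row total × column total) / N = 163 × 123 / 470 = 42.657.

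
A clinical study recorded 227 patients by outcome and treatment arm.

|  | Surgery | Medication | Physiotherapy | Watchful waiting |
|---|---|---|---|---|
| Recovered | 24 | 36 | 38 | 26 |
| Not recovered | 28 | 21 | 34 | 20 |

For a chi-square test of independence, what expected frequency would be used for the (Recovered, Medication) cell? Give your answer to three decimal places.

Row total (Recovered) = 124; column total (Medication) = 57; grand total N = 227.
Expected count = (row total × column total) / N = 124 × 57 / 227 = 31.137.

31.137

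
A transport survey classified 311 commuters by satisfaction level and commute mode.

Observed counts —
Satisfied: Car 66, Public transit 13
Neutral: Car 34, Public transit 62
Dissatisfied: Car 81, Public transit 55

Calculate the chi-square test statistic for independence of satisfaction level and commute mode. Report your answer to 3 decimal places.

41.445

Row totals: 79, 96, 136. Column totals: 181, 130. Grand total N = 311.
Expected counts (row total × column total / N):
  Satisfied, Car: 79×181/311 = 45.97749
  Satisfied, Public transit: 79×130/311 = 33.02251
  Neutral, Car: 96×181/311 = 55.87138
  Neutral, Public transit: 96×130/311 = 40.12862
  Dissatisfied, Car: 136×181/311 = 79.15113
  Dissatisfied, Public transit: 136×130/311 = 56.84887
Contributions (O − E)²/E:
  (66 − 45.97749)²/45.97749 = 8.7195
  (13 − 33.02251)²/33.02251 = 12.1402
  (34 − 55.87138)²/55.87138 = 8.5618
  (62 − 40.12862)²/40.12862 = 11.9206
  (81 − 79.15113)²/79.15113 = 0.0432
  (55 − 56.84887)²/56.84887 = 0.0601
χ² = 8.7195 + 12.1402 + 8.5618 + 11.9206 + 0.0432 + 0.0601 = 41.445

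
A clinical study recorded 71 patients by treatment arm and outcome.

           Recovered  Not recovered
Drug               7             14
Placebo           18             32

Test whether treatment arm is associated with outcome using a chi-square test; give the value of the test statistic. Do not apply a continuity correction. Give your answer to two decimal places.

Row totals: 21, 50. Column totals: 25, 46. Grand total N = 71.
Expected counts (row total × column total / N):
  Drug, Recovered: 21×25/71 = 7.394
  Drug, Not recovered: 21×46/71 = 13.606
  Placebo, Recovered: 50×25/71 = 17.606
  Placebo, Not recovered: 50×46/71 = 32.394
Contributions (O − E)²/E:
  (7 − 7.394)²/7.394 = 0.0210
  (14 − 13.606)²/13.606 = 0.0114
  (18 − 17.606)²/17.606 = 0.0088
  (32 − 32.394)²/32.394 = 0.0048
χ² = 0.0210 + 0.0114 + 0.0088 + 0.0048 = 0.05

0.05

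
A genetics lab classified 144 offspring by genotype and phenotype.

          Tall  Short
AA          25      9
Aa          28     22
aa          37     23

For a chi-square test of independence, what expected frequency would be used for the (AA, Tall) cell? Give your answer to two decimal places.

21.25

Row total (AA) = 34; column total (Tall) = 90; grand total N = 144.
Expected count = (row total × column total) / N = 34 × 90 / 144 = 21.25.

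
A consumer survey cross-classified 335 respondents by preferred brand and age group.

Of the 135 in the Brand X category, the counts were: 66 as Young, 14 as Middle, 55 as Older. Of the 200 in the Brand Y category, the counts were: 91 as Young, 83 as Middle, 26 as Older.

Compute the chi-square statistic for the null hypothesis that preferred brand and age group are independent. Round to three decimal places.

Row totals: 135, 200. Column totals: 157, 97, 81. Grand total N = 335.
Expected counts (row total × column total / N):
  Brand X, Young: 135×157/335 = 63.2687
  Brand X, Middle: 135×97/335 = 39.0896
  Brand X, Older: 135×81/335 = 32.6418
  Brand Y, Young: 200×157/335 = 93.7313
  Brand Y, Middle: 200×97/335 = 57.9104
  Brand Y, Older: 200×81/335 = 48.3582
Contributions (O − E)²/E:
  (66 − 63.2687)²/63.2687 = 0.1179
  (14 − 39.0896)²/39.0896 = 16.1037
  (55 − 32.6418)²/32.6418 = 15.3144
  (91 − 93.7313)²/93.7313 = 0.0796
  (83 − 57.9104)²/57.9104 = 10.8700
  (26 − 48.3582)²/48.3582 = 10.3372
χ² = 0.1179 + 16.1037 + 15.3144 + 0.0796 + 10.8700 + 10.3372 = 52.823

52.823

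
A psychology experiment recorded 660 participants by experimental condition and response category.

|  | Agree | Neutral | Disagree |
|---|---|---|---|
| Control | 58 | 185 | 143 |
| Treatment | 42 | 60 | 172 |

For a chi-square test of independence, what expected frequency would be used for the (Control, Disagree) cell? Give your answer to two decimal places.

184.23

Row total (Control) = 386; column total (Disagree) = 315; grand total N = 660.
Expected count = (row total × column total) / N = 386 × 315 / 660 = 184.23.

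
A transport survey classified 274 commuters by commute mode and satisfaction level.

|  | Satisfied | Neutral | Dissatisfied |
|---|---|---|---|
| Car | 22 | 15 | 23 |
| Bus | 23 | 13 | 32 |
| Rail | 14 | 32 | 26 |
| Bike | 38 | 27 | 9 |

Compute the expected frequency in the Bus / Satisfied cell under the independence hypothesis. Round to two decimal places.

Row total (Bus) = 68; column total (Satisfied) = 97; grand total N = 274.
Expected count = (row total × column total) / N = 68 × 97 / 274 = 24.07.

24.07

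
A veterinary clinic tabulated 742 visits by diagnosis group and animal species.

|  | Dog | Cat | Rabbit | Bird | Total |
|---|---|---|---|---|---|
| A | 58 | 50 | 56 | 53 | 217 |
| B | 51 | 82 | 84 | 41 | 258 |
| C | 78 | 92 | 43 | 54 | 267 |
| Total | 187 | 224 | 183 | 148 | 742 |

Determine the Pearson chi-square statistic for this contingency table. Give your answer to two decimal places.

29.31

Grand total N = 742.
Expected counts (row total × column total / N):
  A, Dog: 217×187/742 = 54.689
  A, Cat: 217×224/742 = 65.509
  A, Rabbit: 217×183/742 = 53.519
  A, Bird: 217×148/742 = 43.283
  B, Dog: 258×187/742 = 65.022
  B, Cat: 258×224/742 = 77.887
  B, Rabbit: 258×183/742 = 63.631
  B, Bird: 258×148/742 = 51.461
  C, Dog: 267×187/742 = 67.290
  C, Cat: 267×224/742 = 80.604
  C, Rabbit: 267×183/742 = 65.850
  C, Bird: 267×148/742 = 53.256
Contributions (O − E)²/E:
  (58 − 54.689)²/54.689 = 0.2005
  (50 − 65.509)²/65.509 = 3.6717
  (56 − 53.519)²/53.519 = 0.1150
  (53 − 43.283)²/43.283 = 2.1815
  (51 − 65.022)²/65.022 = 3.0238
  (82 − 77.887)²/77.887 = 0.2172
  (84 − 63.631)²/63.631 = 6.5203
  (41 − 51.461)²/51.461 = 2.1265
  (78 − 67.290)²/67.290 = 1.7046
  (92 − 80.604)²/80.604 = 1.6112
  (43 − 65.850)²/65.850 = 7.9290
  (54 − 53.256)²/53.256 = 0.0104
χ² = 0.2005 + 3.6717 + 0.1150 + 2.1815 + 3.0238 + 0.2172 + 6.5203 + 2.1265 + 1.7046 + 1.6112 + 7.9290 + 0.0104 = 29.31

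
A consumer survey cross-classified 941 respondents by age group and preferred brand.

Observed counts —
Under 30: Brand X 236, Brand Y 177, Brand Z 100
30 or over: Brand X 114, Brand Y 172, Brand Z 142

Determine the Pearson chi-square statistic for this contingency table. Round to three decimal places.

42.556

Row totals: 513, 428. Column totals: 350, 349, 242. Grand total N = 941.
Expected counts (row total × column total / N):
  Under 30, Brand X: 513×350/941 = 190.8077
  Under 30, Brand Y: 513×349/941 = 190.2625
  Under 30, Brand Z: 513×242/941 = 131.9299
  30 or over, Brand X: 428×350/941 = 159.1923
  30 or over, Brand Y: 428×349/941 = 158.7375
  30 or over, Brand Z: 428×242/941 = 110.0701
Contributions (O − E)²/E:
  (236 − 190.8077)²/190.8077 = 10.7037
  (177 − 190.2625)²/190.2625 = 0.9245
  (100 − 131.9299)²/131.9299 = 7.7277
  (114 − 159.1923)²/159.1923 = 12.8294
  (172 − 158.7375)²/158.7375 = 1.1081
  (142 − 110.0701)²/110.0701 = 9.2624
χ² = 10.7037 + 0.9245 + 7.7277 + 12.8294 + 1.1081 + 9.2624 = 42.556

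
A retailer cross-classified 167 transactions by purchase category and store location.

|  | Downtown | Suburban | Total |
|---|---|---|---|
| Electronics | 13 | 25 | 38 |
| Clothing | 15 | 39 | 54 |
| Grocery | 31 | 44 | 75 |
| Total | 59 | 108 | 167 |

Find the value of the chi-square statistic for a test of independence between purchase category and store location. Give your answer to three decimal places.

2.552

Grand total N = 167.
Expected counts (row total × column total / N):
  Electronics, Downtown: 38×59/167 = 13.4251
  Electronics, Suburban: 38×108/167 = 24.5749
  Clothing, Downtown: 54×59/167 = 19.0778
  Clothing, Suburban: 54×108/167 = 34.9222
  Grocery, Downtown: 75×59/167 = 26.4970
  Grocery, Suburban: 75×108/167 = 48.5030
Contributions (O − E)²/E:
  (13 − 13.4251)²/13.4251 = 0.0135
  (25 − 24.5749)²/24.5749 = 0.0074
  (15 − 19.0778)²/19.0778 = 0.8716
  (39 − 34.9222)²/34.9222 = 0.4762
  (31 − 26.4970)²/26.4970 = 0.7653
  (44 − 48.5030)²/48.5030 = 0.4181
χ² = 0.0135 + 0.0074 + 0.8716 + 0.4762 + 0.7653 + 0.4181 = 2.552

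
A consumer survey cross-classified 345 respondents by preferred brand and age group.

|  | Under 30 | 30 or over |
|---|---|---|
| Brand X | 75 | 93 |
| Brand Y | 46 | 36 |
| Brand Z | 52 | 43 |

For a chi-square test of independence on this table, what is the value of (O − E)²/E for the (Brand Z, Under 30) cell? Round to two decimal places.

Row total (Brand Z) = 95; column total (Under 30) = 173; N = 345.
Expected count E = 95 × 173 / 345 = 47.638.
Contribution = (O − E)²/E = (52 − 47.638)² / 47.638 = 0.40.

0.40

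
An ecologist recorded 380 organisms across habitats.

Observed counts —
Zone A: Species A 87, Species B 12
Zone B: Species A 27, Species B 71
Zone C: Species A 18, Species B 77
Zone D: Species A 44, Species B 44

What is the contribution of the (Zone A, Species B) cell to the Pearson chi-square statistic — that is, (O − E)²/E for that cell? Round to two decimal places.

Row total (Zone A) = 99; column total (Species B) = 204; N = 380.
Expected count E = 99 × 204 / 380 = 53.147.
Contribution = (O − E)²/E = (12 − 53.147)² / 53.147 = 31.86.

31.86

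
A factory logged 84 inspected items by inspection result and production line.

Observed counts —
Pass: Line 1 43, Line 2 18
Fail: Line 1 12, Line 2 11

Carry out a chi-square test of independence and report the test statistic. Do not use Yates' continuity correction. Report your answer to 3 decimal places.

Row totals: 61, 23. Column totals: 55, 29. Grand total N = 84.
Expected counts (row total × column total / N):
  Pass, Line 1: 61×55/84 = 39.9405
  Pass, Line 2: 61×29/84 = 21.0595
  Fail, Line 1: 23×55/84 = 15.0595
  Fail, Line 2: 23×29/84 = 7.9405
Contributions (O − E)²/E:
  (43 − 39.9405)²/39.9405 = 0.2344
  (18 − 21.0595)²/21.0595 = 0.4445
  (12 − 15.0595)²/15.0595 = 0.6216
  (11 − 7.9405)²/7.9405 = 1.1788
χ² = 0.2344 + 0.4445 + 0.6216 + 1.1788 = 2.479

2.479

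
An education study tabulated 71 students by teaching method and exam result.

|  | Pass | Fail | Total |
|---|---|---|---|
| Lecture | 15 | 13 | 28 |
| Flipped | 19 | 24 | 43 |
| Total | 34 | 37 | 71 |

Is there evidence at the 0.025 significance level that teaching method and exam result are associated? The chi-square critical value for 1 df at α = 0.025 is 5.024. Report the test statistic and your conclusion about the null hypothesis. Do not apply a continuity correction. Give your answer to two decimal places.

0.60; fail to reject H₀

Grand total N = 71.
Expected counts (row total × column total / N):
  Lecture, Pass: 28×34/71 = 13.408
  Lecture, Fail: 28×37/71 = 14.592
  Flipped, Pass: 43×34/71 = 20.592
  Flipped, Fail: 43×37/71 = 22.408
Contributions (O − E)²/E:
  (15 − 13.408)²/13.408 = 0.1890
  (13 − 14.592)²/14.592 = 0.1737
  (19 − 20.592)²/20.592 = 0.1231
  (24 − 22.408)²/22.408 = 0.1131
χ² = 0.1890 + 0.1737 + 0.1231 + 0.1131 = 0.60
df = (2−1)(2−1) = 1. Since 0.60 < 5.024, fail to reject the null hypothesis of independence at α = 0.025.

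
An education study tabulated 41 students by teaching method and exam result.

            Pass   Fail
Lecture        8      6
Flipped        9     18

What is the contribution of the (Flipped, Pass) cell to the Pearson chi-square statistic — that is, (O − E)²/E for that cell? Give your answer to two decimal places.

Row total (Flipped) = 27; column total (Pass) = 17; N = 41.
Expected count E = 27 × 17 / 41 = 11.195.
Contribution = (O − E)²/E = (9 − 11.195)² / 11.195 = 0.43.

0.43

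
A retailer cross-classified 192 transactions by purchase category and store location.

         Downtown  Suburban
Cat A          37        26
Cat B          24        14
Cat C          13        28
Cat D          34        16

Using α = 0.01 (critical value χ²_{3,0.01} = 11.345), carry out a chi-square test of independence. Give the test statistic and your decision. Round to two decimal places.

13.73; reject H₀

Row totals: 63, 38, 41, 50. Column totals: 108, 84. Grand total N = 192.
Expected counts (row total × column total / N):
  Cat A, Downtown: 63×108/192 = 35.438
  Cat A, Suburban: 63×84/192 = 27.562
  Cat B, Downtown: 38×108/192 = 21.375
  Cat B, Suburban: 38×84/192 = 16.625
  Cat C, Downtown: 41×108/192 = 23.062
  Cat C, Suburban: 41×84/192 = 17.938
  Cat D, Downtown: 50×108/192 = 28.125
  Cat D, Suburban: 50×84/192 = 21.875
Contributions (O − E)²/E:
  (37 − 35.438)²/35.438 = 0.0688
  (26 − 27.562)²/27.562 = 0.0885
  (24 − 21.375)²/21.375 = 0.3224
  (14 − 16.625)²/16.625 = 0.4145
  (13 − 23.062)²/23.062 = 4.3901
  (28 − 17.938)²/17.938 = 5.6441
  (34 − 28.125)²/28.125 = 1.2272
  (16 − 21.875)²/21.875 = 1.5779
χ² = 0.0688 + 0.0885 + 0.3224 + 0.4145 + 4.3901 + 5.6441 + 1.2272 + 1.5779 = 13.73
df = (4−1)(2−1) = 3. Since 13.73 > 11.345, reject the null hypothesis of independence at α = 0.01.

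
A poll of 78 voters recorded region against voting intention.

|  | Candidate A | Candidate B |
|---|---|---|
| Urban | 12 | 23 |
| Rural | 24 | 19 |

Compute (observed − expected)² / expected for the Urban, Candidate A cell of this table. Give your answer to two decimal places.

Row total (Urban) = 35; column total (Candidate A) = 36; N = 78.
Expected count E = 35 × 36 / 78 = 16.154.
Contribution = (O − E)²/E = (12 − 16.154)² / 16.154 = 1.07.

1.07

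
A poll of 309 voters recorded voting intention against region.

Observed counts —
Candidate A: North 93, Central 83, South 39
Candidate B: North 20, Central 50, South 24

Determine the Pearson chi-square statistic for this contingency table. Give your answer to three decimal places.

Row totals: 215, 94. Column totals: 113, 133, 63. Grand total N = 309.
Expected counts (row total × column total / N):
  Candidate A, North: 215×113/309 = 78.6246
  Candidate A, Central: 215×133/309 = 92.5405
  Candidate A, South: 215×63/309 = 43.8350
  Candidate B, North: 94×113/309 = 34.3754
  Candidate B, Central: 94×133/309 = 40.4595
  Candidate B, South: 94×63/309 = 19.1650
Contributions (O − E)²/E:
  (93 − 78.6246)²/78.6246 = 2.6283
  (83 − 92.5405)²/92.5405 = 0.9836
  (39 − 43.8350)²/43.8350 = 0.5333
  (20 − 34.3754)²/34.3754 = 6.0116
  (50 − 40.4595)²/40.4595 = 2.2497
  (24 − 19.1650)²/19.1650 = 1.2198
χ² = 2.6283 + 0.9836 + 0.5333 + 6.0116 + 2.2497 + 1.2198 = 13.626

13.626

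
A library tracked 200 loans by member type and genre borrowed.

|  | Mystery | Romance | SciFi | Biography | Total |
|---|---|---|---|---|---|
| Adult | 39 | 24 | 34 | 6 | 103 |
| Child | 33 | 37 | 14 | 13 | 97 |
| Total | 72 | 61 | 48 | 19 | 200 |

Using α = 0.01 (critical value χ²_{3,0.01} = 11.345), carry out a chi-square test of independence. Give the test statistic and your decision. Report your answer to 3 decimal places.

Grand total N = 200.
Expected counts (row total × column total / N):
  Adult, Mystery: 103×72/200 = 37.0800
  Adult, Romance: 103×61/200 = 31.4150
  Adult, SciFi: 103×48/200 = 24.7200
  Adult, Biography: 103×19/200 = 9.7850
  Child, Mystery: 97×72/200 = 34.9200
  Child, Romance: 97×61/200 = 29.5850
  Child, SciFi: 97×48/200 = 23.2800
  Child, Biography: 97×19/200 = 9.2150
Contributions (O − E)²/E:
  (39 − 37.0800)²/37.0800 = 0.0994
  (24 − 31.4150)²/31.4150 = 1.7502
  (34 − 24.7200)²/24.7200 = 3.4838
  (6 − 9.7850)²/9.7850 = 1.4641
  (33 − 34.9200)²/34.9200 = 0.1056
  (37 − 29.5850)²/29.5850 = 1.8584
  (14 − 23.2800)²/23.2800 = 3.6992
  (13 − 9.2150)²/9.2150 = 1.5547
χ² = 0.0994 + 1.7502 + 3.4838 + 1.4641 + 0.1056 + 1.8584 + 3.6992 + 1.5547 = 14.015
df = (2−1)(4−1) = 3. Since 14.015 > 11.345, reject the null hypothesis of independence at α = 0.01.

14.015; reject H₀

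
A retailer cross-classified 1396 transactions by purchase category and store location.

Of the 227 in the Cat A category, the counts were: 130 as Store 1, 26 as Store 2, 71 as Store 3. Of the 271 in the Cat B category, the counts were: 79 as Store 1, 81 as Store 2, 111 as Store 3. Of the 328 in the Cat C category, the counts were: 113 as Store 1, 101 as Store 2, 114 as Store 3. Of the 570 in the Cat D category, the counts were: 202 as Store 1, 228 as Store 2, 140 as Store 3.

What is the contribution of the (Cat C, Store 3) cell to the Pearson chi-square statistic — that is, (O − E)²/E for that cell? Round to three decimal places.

1.304

Row total (Cat C) = 328; column total (Store 3) = 436; N = 1396.
Expected count E = 328 × 436 / 1396 = 102.4413.
Contribution = (O − E)²/E = (114 − 102.4413)² / 102.4413 = 1.304.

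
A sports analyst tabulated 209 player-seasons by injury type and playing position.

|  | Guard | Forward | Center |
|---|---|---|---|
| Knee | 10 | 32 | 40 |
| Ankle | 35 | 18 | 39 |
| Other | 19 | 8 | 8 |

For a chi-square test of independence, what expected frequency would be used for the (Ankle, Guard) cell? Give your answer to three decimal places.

28.172

Row total (Ankle) = 92; column total (Guard) = 64; grand total N = 209.
Expected count = (row total × column total) / N = 92 × 64 / 209 = 28.172.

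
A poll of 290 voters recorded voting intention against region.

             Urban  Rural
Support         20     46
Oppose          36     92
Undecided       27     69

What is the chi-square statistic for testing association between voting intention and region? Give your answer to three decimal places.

0.118

Row totals: 66, 128, 96. Column totals: 83, 207. Grand total N = 290.
Expected counts (row total × column total / N):
  Support, Urban: 66×83/290 = 18.8897
  Support, Rural: 66×207/290 = 47.1103
  Oppose, Urban: 128×83/290 = 36.6345
  Oppose, Rural: 128×207/290 = 91.3655
  Undecided, Urban: 96×83/290 = 27.4759
  Undecided, Rural: 96×207/290 = 68.5241
Contributions (O − E)²/E:
  (20 − 18.8897)²/18.8897 = 0.0653
  (46 − 47.1103)²/47.1103 = 0.0262
  (36 − 36.6345)²/36.6345 = 0.0110
  (92 − 91.3655)²/91.3655 = 0.0044
  (27 − 27.4759)²/27.4759 = 0.0082
  (69 − 68.5241)²/68.5241 = 0.0033
χ² = 0.0653 + 0.0262 + 0.0110 + 0.0044 + 0.0082 + 0.0033 = 0.118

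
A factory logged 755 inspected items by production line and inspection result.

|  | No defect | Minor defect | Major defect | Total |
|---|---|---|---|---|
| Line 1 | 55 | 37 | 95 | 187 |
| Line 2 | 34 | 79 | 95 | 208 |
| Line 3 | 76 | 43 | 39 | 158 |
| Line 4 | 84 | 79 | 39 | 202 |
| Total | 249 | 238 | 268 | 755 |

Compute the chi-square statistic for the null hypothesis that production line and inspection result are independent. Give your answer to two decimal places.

Grand total N = 755.
Expected counts (row total × column total / N):
  Line 1, No defect: 187×249/755 = 61.673
  Line 1, Minor defect: 187×238/755 = 58.948
  Line 1, Major defect: 187×268/755 = 66.379
  Line 2, No defect: 208×249/755 = 68.599
  Line 2, Minor defect: 208×238/755 = 65.568
  Line 2, Major defect: 208×268/755 = 73.833
  Line 3, No defect: 158×249/755 = 52.109
  Line 3, Minor defect: 158×238/755 = 49.807
  Line 3, Major defect: 158×268/755 = 56.085
  Line 4, No defect: 202×249/755 = 66.620
  Line 4, Minor defect: 202×238/755 = 63.677
  Line 4, Major defect: 202×268/755 = 71.703
Contributions (O − E)²/E:
  (55 − 61.673)²/61.673 = 0.7220
  (37 − 58.948)²/58.948 = 8.1719
  (95 − 66.379)²/66.379 = 12.3407
  (34 − 68.599)²/68.599 = 17.4506
  (79 − 65.568)²/65.568 = 2.7516
  (95 − 73.833)²/73.833 = 6.0683
  (76 − 52.109)²/52.109 = 10.9536
  (43 − 49.807)²/49.807 = 0.9303
  (39 − 56.085)²/56.085 = 5.2046
  (84 − 66.620)²/66.620 = 4.5341
  (79 − 63.677)²/63.677 = 3.6873
  (39 − 71.703)²/71.703 = 14.9155
χ² = 0.7220 + 8.1719 + 12.3407 + 17.4506 + 2.7516 + 6.0683 + 10.9536 + 0.9303 + 5.2046 + 4.5341 + 3.6873 + 14.9155 = 87.73

87.73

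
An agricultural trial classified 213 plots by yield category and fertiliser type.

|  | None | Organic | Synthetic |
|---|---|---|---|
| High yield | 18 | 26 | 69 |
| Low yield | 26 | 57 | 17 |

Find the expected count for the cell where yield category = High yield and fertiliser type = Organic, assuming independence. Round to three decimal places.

Row total (High yield) = 113; column total (Organic) = 83; grand total N = 213.
Expected count = (row total × column total) / N = 113 × 83 / 213 = 44.033.

44.033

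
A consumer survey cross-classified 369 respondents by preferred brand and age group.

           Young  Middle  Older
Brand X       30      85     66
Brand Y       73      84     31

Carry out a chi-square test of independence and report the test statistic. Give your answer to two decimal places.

Row totals: 181, 188. Column totals: 103, 169, 97. Grand total N = 369.
Expected counts (row total × column total / N):
  Brand X, Young: 181×103/369 = 50.523
  Brand X, Middle: 181×169/369 = 82.897
  Brand X, Older: 181×97/369 = 47.580
  Brand Y, Young: 188×103/369 = 52.477
  Brand Y, Middle: 188×169/369 = 86.103
  Brand Y, Older: 188×97/369 = 49.420
Contributions (O − E)²/E:
  (30 − 50.523)²/50.523 = 8.3367
  (85 − 82.897)²/82.897 = 0.0534
  (66 − 47.580)²/47.580 = 7.1311
  (73 − 52.477)²/52.477 = 8.0263
  (84 − 86.103)²/86.103 = 0.0514
  (31 − 49.420)²/49.420 = 6.8656
χ² = 8.3367 + 0.0534 + 7.1311 + 8.0263 + 0.0514 + 6.8656 = 30.46

30.46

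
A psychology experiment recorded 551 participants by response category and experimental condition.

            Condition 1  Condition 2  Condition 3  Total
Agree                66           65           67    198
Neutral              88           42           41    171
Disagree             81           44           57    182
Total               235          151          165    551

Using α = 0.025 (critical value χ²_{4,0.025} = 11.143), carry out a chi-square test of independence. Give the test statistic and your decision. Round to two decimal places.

Grand total N = 551.
Expected counts (row total × column total / N):
  Agree, Condition 1: 198×235/551 = 84.446
  Agree, Condition 2: 198×151/551 = 54.261
  Agree, Condition 3: 198×165/551 = 59.292
  Neutral, Condition 1: 171×235/551 = 72.931
  Neutral, Condition 2: 171×151/551 = 46.862
  Neutral, Condition 3: 171×165/551 = 51.207
  Disagree, Condition 1: 182×235/551 = 77.623
  Disagree, Condition 2: 182×151/551 = 49.877
  Disagree, Condition 3: 182×165/551 = 54.501
Contributions (O − E)²/E:
  (66 − 84.446)²/84.446 = 4.0293
  (65 − 54.261)²/54.261 = 2.1254
  (67 − 59.292)²/59.292 = 1.0020
  (88 − 72.931)²/72.931 = 3.1136
  (42 − 46.862)²/46.862 = 0.5044
  (41 − 51.207)²/51.207 = 2.0345
  (81 − 77.623)²/77.623 = 0.1469
  (44 − 49.877)²/49.877 = 0.6925
  (57 − 54.501)²/54.501 = 0.1146
χ² = 4.0293 + 2.1254 + 1.0020 + 3.1136 + 0.5044 + 2.0345 + 0.1469 + 0.6925 + 0.1146 = 13.76
df = (3−1)(3−1) = 4. Since 13.76 > 11.143, reject the null hypothesis of independence at α = 0.025.

13.76; reject H₀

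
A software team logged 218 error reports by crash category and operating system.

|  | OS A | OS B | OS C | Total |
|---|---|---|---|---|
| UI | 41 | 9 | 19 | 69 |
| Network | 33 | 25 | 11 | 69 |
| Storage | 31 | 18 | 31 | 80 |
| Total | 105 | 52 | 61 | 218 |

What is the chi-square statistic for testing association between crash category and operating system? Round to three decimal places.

18.057

Grand total N = 218.
Expected counts (row total × column total / N):
  UI, OS A: 69×105/218 = 33.2339
  UI, OS B: 69×52/218 = 16.4587
  UI, OS C: 69×61/218 = 19.3073
  Network, OS A: 69×105/218 = 33.2339
  Network, OS B: 69×52/218 = 16.4587
  Network, OS C: 69×61/218 = 19.3073
  Storage, OS A: 80×105/218 = 38.5321
  Storage, OS B: 80×52/218 = 19.0826
  Storage, OS C: 80×61/218 = 22.3853
Contributions (O − E)²/E:
  (41 − 33.2339)²/33.2339 = 1.8148
  (9 − 16.4587)²/16.4587 = 3.3801
  (19 − 19.3073)²/19.3073 = 0.0049
  (33 − 33.2339)²/33.2339 = 0.0016
  (25 − 16.4587)²/16.4587 = 4.4325
  (11 − 19.3073)²/19.3073 = 3.5744
  (31 − 38.5321)²/38.5321 = 1.4723
  (18 − 19.0826)²/19.0826 = 0.0614
  (31 − 22.3853)²/22.3853 = 3.3153
χ² = 1.8148 + 3.3801 + 0.0049 + 0.0016 + 4.4325 + 3.5744 + 1.4723 + 0.0614 + 3.3153 = 18.057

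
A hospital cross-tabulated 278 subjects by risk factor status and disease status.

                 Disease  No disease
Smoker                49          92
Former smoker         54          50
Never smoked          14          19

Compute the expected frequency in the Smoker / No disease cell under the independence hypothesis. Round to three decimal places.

81.658

Row total (Smoker) = 141; column total (No disease) = 161; grand total N = 278.
Expected count = (row total × column total) / N = 141 × 161 / 278 = 81.658.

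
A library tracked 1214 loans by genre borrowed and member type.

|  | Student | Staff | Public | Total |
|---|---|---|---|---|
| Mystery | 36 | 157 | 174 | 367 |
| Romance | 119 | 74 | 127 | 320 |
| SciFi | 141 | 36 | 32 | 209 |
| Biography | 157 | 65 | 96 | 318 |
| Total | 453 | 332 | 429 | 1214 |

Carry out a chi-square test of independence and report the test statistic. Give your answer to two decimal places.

Grand total N = 1214.
Expected counts (row total × column total / N):
  Mystery, Student: 367×453/1214 = 136.945
  Mystery, Staff: 367×332/1214 = 100.366
  Mystery, Public: 367×429/1214 = 129.689
  Romance, Student: 320×453/1214 = 119.407
  Romance, Staff: 320×332/1214 = 87.512
  Romance, Public: 320×429/1214 = 113.081
  SciFi, Student: 209×453/1214 = 77.988
  SciFi, Staff: 209×332/1214 = 57.157
  SciFi, Public: 209×429/1214 = 73.856
  Biography, Student: 318×453/1214 = 118.661
  Biography, Staff: 318×332/1214 = 86.965
  Biography, Public: 318×429/1214 = 112.374
Contributions (O − E)²/E:
  (36 − 136.945)²/136.945 = 74.4087
  (157 − 100.366)²/100.366 = 31.9571
  (174 − 129.689)²/129.689 = 15.1398
  (119 − 119.407)²/119.407 = 0.0014
  (74 − 87.512)²/87.512 = 2.0863
  (127 − 113.081)²/113.081 = 1.7133
  (141 − 77.988)²/77.988 = 50.9118
  (36 − 57.157)²/57.157 = 7.8314
  (32 − 73.856)²/73.856 = 23.7208
  (157 − 118.661)²/118.661 = 12.3872
  (65 − 86.965)²/86.965 = 5.5478
  (96 − 112.374)²/112.374 = 2.3859
χ² = 74.4087 + 31.9571 + 15.1398 + 0.0014 + 2.0863 + 1.7133 + 50.9118 + 7.8314 + 23.7208 + 12.3872 + 5.5478 + 2.3859 = 228.09

228.09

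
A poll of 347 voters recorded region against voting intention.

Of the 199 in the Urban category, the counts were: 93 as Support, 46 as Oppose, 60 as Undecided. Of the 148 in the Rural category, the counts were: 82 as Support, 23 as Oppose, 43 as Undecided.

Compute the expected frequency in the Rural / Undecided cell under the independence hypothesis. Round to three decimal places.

43.931

Row total (Rural) = 148; column total (Undecided) = 103; grand total N = 347.
Expected count = (row total × column total) / N = 148 × 103 / 347 = 43.931.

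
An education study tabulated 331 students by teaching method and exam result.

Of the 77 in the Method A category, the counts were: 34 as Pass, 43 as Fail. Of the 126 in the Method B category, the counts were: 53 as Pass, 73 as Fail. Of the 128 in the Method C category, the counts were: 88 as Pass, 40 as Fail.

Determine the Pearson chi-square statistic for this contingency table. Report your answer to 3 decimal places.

21.206

Row totals: 77, 126, 128. Column totals: 175, 156. Grand total N = 331.
Expected counts (row total × column total / N):
  Method A, Pass: 77×175/331 = 40.7100
  Method A, Fail: 77×156/331 = 36.2900
  Method B, Pass: 126×175/331 = 66.6163
  Method B, Fail: 126×156/331 = 59.3837
  Method C, Pass: 128×175/331 = 67.6737
  Method C, Fail: 128×156/331 = 60.3263
Contributions (O − E)²/E:
  (34 − 40.7100)²/40.7100 = 1.1060
  (43 − 36.2900)²/36.2900 = 1.2407
  (53 − 66.6163)²/66.6163 = 2.7832
  (73 − 59.3837)²/59.3837 = 3.1221
  (88 − 67.6737)²/67.6737 = 6.1052
  (40 − 60.3263)²/60.3263 = 6.8487
χ² = 1.1060 + 1.2407 + 2.7832 + 3.1221 + 6.1052 + 6.8487 = 21.206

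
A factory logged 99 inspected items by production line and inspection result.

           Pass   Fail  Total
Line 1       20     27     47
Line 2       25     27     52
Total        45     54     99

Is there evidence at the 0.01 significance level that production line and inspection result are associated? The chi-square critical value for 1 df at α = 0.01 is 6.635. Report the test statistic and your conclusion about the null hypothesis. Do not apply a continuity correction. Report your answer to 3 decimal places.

0.304; fail to reject H₀

Grand total N = 99.
Expected counts (row total × column total / N):
  Line 1, Pass: 47×45/99 = 21.3636
  Line 1, Fail: 47×54/99 = 25.6364
  Line 2, Pass: 52×45/99 = 23.6364
  Line 2, Fail: 52×54/99 = 28.3636
Contributions (O − E)²/E:
  (20 − 21.3636)²/21.3636 = 0.0870
  (27 − 25.6364)²/25.6364 = 0.0725
  (25 − 23.6364)²/23.6364 = 0.0787
  (27 − 28.3636)²/28.3636 = 0.0656
χ² = 0.0870 + 0.0725 + 0.0787 + 0.0656 = 0.304
df = (2−1)(2−1) = 1. Since 0.304 < 6.635, fail to reject the null hypothesis of independence at α = 0.01.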